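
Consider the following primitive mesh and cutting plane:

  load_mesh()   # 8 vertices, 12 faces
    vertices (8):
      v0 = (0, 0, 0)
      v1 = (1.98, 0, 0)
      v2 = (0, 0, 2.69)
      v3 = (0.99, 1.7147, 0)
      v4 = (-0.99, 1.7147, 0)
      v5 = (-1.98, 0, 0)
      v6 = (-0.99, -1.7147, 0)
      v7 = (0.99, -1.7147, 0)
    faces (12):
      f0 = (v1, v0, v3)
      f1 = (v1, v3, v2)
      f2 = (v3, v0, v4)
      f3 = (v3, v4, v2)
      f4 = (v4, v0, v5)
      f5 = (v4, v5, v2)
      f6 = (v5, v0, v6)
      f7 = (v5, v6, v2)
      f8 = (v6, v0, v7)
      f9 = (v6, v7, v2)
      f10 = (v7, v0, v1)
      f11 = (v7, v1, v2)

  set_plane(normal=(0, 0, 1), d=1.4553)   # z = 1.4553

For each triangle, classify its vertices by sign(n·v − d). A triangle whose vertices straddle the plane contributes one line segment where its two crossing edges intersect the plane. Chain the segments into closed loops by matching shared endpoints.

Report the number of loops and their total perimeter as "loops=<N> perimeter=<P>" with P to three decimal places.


Straddling triangles (6 of 12):
  (v1,v3,v2) [--+] → (0.454406, 0.787041, 1.4553)–(0.908813, 0, 1.4553)  len=0.9088
  (v3,v4,v2) [--+] → (-0.454406, 0.787041, 1.4553)–(0.454406, 0.787041, 1.4553)  len=0.9088
  (v4,v5,v2) [--+] → (-0.908813, 0, 1.4553)–(-0.454406, 0.787041, 1.4553)  len=0.9088
  (v5,v6,v2) [--+] → (-0.454406, -0.787041, 1.4553)–(-0.908813, 0, 1.4553)  len=0.9088
  (v6,v7,v2) [--+] → (0.454406, -0.787041, 1.4553)–(-0.454406, -0.787041, 1.4553)  len=0.9088
  (v7,v1,v2) [--+] → (0.908813, 0, 1.4553)–(0.454406, -0.787041, 1.4553)  len=0.9088

Chained into 1 loop(s):
  loop 1: 6 segments, perimeter = 5.4528
Total perimeter = 5.453

loops=1 perimeter=5.453


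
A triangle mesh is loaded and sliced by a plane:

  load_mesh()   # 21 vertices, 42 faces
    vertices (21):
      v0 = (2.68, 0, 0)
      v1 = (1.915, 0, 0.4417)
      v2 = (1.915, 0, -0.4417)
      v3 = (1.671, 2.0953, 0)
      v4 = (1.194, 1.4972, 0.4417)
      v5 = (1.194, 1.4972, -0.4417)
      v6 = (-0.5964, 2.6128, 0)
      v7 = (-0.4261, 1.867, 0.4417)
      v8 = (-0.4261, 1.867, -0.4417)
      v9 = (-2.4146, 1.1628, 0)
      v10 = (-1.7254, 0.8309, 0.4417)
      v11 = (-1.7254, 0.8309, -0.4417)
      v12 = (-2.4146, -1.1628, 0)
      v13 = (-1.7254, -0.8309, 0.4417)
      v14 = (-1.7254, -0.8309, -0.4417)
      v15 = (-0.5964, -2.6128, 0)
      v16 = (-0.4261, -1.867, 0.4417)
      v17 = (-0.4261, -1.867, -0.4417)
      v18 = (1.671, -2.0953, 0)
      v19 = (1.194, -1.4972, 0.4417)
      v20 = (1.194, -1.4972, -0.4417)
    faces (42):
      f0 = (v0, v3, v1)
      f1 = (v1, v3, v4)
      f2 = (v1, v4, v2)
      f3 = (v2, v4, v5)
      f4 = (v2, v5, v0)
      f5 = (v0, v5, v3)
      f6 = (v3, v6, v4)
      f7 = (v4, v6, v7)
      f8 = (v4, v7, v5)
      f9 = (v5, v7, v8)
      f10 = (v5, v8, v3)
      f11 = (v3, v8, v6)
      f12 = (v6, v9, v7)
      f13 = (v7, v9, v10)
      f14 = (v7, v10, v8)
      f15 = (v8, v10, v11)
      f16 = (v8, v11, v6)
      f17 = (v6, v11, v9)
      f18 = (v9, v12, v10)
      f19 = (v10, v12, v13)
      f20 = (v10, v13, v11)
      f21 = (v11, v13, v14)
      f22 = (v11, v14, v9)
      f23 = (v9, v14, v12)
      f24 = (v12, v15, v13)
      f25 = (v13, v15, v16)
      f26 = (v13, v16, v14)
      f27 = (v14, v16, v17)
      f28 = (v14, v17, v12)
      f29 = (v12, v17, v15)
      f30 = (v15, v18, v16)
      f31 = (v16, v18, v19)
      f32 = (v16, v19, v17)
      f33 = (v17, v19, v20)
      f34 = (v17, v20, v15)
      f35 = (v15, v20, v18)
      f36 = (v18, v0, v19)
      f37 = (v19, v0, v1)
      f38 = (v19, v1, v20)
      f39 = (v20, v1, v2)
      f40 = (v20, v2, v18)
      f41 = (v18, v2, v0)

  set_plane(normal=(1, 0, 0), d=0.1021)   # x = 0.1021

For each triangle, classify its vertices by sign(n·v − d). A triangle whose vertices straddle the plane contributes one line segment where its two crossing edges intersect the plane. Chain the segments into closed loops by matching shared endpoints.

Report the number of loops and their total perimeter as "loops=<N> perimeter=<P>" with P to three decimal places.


Straddling triangles (12 of 42):
  (v3,v6,v4) [+-+] → (0.1021, 2.45338, 0)–(0.1021, 2.17756, 0.172323)  len=0.3252
  (v4,v6,v7) [+--] → (0.1021, 2.17756, 0.172323)–(0.1021, 1.74643, 0.4417)  len=0.5084
  (v4,v7,v5) [+-+] → (0.1021, 1.74643, 0.4417)–(0.1021, 1.74643, 0.153686)  len=0.2880
  (v5,v7,v8) [+--] → (0.1021, 1.74643, 0.153686)–(0.1021, 1.74643, -0.4417)  len=0.5954
  (v5,v8,v3) [+-+] → (0.1021, 1.74643, -0.4417)–(0.1021, 1.9245, -0.330448)  len=0.2100
  (v3,v8,v6) [+--] → (0.1021, 1.9245, -0.330448)–(0.1021, 2.45338, 0)  len=0.6236
  (v15,v18,v16) [-+-] → (0.1021, -2.45338, 0)–(0.1021, -1.9245, 0.330448)  len=0.6236
  (v16,v18,v19) [-++] → (0.1021, -1.9245, 0.330448)–(0.1021, -1.74643, 0.4417)  len=0.2100
  (v16,v19,v17) [-+-] → (0.1021, -1.74643, 0.4417)–(0.1021, -1.74643, -0.153686)  len=0.5954
  (v17,v19,v20) [-++] → (0.1021, -1.74643, -0.153686)–(0.1021, -1.74643, -0.4417)  len=0.2880
  (v17,v20,v15) [-+-] → (0.1021, -1.74643, -0.4417)–(0.1021, -2.17756, -0.172323)  len=0.5084
  (v15,v20,v18) [-++] → (0.1021, -2.17756, -0.172323)–(0.1021, -2.45338, 0)  len=0.3252

Chained into 2 loop(s):
  loop 1: 6 segments, perimeter = 2.5506
  loop 2: 6 segments, perimeter = 2.5506
Total perimeter = 5.101

loops=2 perimeter=5.101


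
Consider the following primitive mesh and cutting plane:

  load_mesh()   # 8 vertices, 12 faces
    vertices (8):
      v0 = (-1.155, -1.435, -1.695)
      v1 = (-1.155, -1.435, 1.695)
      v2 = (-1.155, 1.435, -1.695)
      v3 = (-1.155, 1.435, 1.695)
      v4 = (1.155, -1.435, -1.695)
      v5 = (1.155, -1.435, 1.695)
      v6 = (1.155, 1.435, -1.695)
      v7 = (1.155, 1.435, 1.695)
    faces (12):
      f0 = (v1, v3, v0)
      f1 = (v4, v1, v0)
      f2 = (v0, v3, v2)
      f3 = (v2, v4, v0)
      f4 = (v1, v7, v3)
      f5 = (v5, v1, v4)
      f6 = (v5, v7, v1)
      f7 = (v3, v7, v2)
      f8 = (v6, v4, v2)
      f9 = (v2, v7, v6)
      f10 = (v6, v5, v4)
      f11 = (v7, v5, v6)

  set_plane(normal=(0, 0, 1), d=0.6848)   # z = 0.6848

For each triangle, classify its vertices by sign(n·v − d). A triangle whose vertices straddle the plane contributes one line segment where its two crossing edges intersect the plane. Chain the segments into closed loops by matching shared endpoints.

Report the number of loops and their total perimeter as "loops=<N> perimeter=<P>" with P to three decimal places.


loops=1 perimeter=10.360

Straddling triangles (8 of 12):
  (v1,v3,v0) [++-] → (-1.155, 0.579757, 0.6848)–(-1.155, -1.435, 0.6848)  len=2.0148
  (v4,v1,v0) [-+-] → (-0.466634, -1.435, 0.6848)–(-1.155, -1.435, 0.6848)  len=0.6884
  (v0,v3,v2) [-+-] → (-1.155, 0.579757, 0.6848)–(-1.155, 1.435, 0.6848)  len=0.8552
  (v5,v1,v4) [++-] → (-0.466634, -1.435, 0.6848)–(1.155, -1.435, 0.6848)  len=1.6216
  (v3,v7,v2) [++-] → (0.466634, 1.435, 0.6848)–(-1.155, 1.435, 0.6848)  len=1.6216
  (v2,v7,v6) [-+-] → (0.466634, 1.435, 0.6848)–(1.155, 1.435, 0.6848)  len=0.6884
  (v6,v5,v4) [-+-] → (1.155, -0.579757, 0.6848)–(1.155, -1.435, 0.6848)  len=0.8552
  (v7,v5,v6) [++-] → (1.155, -0.579757, 0.6848)–(1.155, 1.435, 0.6848)  len=2.0148

Chained into 1 loop(s):
  loop 1: 8 segments, perimeter = 10.3600
Total perimeter = 10.360


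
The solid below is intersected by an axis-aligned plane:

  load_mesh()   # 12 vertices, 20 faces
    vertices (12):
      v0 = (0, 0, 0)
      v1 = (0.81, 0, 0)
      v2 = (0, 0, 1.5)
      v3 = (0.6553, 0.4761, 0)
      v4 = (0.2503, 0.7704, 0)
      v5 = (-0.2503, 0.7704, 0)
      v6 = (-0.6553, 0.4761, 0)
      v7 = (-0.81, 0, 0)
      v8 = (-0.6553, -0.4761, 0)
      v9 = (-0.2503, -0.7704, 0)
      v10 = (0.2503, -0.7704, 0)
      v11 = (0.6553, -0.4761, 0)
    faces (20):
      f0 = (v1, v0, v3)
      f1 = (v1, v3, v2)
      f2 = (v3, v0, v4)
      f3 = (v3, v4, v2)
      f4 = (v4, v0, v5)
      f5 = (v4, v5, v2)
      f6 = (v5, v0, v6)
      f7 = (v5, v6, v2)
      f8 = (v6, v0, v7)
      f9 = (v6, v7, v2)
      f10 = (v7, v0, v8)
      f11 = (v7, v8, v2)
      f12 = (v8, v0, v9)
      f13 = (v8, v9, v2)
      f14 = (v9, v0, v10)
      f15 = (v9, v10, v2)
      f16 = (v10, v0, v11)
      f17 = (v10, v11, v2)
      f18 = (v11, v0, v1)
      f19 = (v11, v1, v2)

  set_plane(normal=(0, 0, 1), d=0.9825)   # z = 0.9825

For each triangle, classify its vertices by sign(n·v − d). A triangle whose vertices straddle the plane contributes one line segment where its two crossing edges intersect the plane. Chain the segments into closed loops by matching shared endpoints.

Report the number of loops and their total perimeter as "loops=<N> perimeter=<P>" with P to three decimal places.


Straddling triangles (10 of 20):
  (v1,v3,v2) [--+] → (0.226078, 0.164254, 0.9825)–(0.27945, 0, 0.9825)  len=0.1727
  (v3,v4,v2) [--+] → (0.0863535, 0.265788, 0.9825)–(0.226078, 0.164254, 0.9825)  len=0.1727
  (v4,v5,v2) [--+] → (-0.0863535, 0.265788, 0.9825)–(0.0863535, 0.265788, 0.9825)  len=0.1727
  (v5,v6,v2) [--+] → (-0.226078, 0.164254, 0.9825)–(-0.0863535, 0.265788, 0.9825)  len=0.1727
  (v6,v7,v2) [--+] → (-0.27945, 0, 0.9825)–(-0.226078, 0.164254, 0.9825)  len=0.1727
  (v7,v8,v2) [--+] → (-0.226078, -0.164254, 0.9825)–(-0.27945, 0, 0.9825)  len=0.1727
  (v8,v9,v2) [--+] → (-0.0863535, -0.265788, 0.9825)–(-0.226078, -0.164254, 0.9825)  len=0.1727
  (v9,v10,v2) [--+] → (0.0863535, -0.265788, 0.9825)–(-0.0863535, -0.265788, 0.9825)  len=0.1727
  (v10,v11,v2) [--+] → (0.226078, -0.164254, 0.9825)–(0.0863535, -0.265788, 0.9825)  len=0.1727
  (v11,v1,v2) [--+] → (0.27945, 0, 0.9825)–(0.226078, -0.164254, 0.9825)  len=0.1727

Chained into 1 loop(s):
  loop 1: 10 segments, perimeter = 1.7271
Total perimeter = 1.727

loops=1 perimeter=1.727


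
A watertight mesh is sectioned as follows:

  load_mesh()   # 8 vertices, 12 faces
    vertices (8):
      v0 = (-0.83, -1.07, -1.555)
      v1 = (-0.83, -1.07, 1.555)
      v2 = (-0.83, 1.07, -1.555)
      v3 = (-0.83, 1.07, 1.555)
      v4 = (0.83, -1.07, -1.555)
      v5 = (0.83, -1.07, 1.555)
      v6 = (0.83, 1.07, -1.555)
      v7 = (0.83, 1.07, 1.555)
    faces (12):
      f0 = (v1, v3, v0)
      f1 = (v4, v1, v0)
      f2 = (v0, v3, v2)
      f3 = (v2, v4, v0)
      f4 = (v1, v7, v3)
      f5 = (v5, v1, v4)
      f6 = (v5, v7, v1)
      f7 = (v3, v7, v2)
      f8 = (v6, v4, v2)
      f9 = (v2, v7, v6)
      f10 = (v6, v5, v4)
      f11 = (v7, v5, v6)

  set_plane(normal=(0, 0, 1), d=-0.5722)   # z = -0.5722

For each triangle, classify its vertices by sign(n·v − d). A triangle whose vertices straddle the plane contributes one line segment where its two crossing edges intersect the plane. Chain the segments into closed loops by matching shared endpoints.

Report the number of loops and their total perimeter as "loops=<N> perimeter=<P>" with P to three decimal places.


loops=1 perimeter=7.600

Straddling triangles (8 of 12):
  (v1,v3,v0) [++-] → (-0.83, -0.393732, -0.5722)–(-0.83, -1.07, -0.5722)  len=0.6763
  (v4,v1,v0) [-+-] → (0.305419, -1.07, -0.5722)–(-0.83, -1.07, -0.5722)  len=1.1354
  (v0,v3,v2) [-+-] → (-0.83, -0.393732, -0.5722)–(-0.83, 1.07, -0.5722)  len=1.4637
  (v5,v1,v4) [++-] → (0.305419, -1.07, -0.5722)–(0.83, -1.07, -0.5722)  len=0.5246
  (v3,v7,v2) [++-] → (-0.305419, 1.07, -0.5722)–(-0.83, 1.07, -0.5722)  len=0.5246
  (v2,v7,v6) [-+-] → (-0.305419, 1.07, -0.5722)–(0.83, 1.07, -0.5722)  len=1.1354
  (v6,v5,v4) [-+-] → (0.83, 0.393732, -0.5722)–(0.83, -1.07, -0.5722)  len=1.4637
  (v7,v5,v6) [++-] → (0.83, 0.393732, -0.5722)–(0.83, 1.07, -0.5722)  len=0.6763

Chained into 1 loop(s):
  loop 1: 8 segments, perimeter = 7.6000
Total perimeter = 7.600


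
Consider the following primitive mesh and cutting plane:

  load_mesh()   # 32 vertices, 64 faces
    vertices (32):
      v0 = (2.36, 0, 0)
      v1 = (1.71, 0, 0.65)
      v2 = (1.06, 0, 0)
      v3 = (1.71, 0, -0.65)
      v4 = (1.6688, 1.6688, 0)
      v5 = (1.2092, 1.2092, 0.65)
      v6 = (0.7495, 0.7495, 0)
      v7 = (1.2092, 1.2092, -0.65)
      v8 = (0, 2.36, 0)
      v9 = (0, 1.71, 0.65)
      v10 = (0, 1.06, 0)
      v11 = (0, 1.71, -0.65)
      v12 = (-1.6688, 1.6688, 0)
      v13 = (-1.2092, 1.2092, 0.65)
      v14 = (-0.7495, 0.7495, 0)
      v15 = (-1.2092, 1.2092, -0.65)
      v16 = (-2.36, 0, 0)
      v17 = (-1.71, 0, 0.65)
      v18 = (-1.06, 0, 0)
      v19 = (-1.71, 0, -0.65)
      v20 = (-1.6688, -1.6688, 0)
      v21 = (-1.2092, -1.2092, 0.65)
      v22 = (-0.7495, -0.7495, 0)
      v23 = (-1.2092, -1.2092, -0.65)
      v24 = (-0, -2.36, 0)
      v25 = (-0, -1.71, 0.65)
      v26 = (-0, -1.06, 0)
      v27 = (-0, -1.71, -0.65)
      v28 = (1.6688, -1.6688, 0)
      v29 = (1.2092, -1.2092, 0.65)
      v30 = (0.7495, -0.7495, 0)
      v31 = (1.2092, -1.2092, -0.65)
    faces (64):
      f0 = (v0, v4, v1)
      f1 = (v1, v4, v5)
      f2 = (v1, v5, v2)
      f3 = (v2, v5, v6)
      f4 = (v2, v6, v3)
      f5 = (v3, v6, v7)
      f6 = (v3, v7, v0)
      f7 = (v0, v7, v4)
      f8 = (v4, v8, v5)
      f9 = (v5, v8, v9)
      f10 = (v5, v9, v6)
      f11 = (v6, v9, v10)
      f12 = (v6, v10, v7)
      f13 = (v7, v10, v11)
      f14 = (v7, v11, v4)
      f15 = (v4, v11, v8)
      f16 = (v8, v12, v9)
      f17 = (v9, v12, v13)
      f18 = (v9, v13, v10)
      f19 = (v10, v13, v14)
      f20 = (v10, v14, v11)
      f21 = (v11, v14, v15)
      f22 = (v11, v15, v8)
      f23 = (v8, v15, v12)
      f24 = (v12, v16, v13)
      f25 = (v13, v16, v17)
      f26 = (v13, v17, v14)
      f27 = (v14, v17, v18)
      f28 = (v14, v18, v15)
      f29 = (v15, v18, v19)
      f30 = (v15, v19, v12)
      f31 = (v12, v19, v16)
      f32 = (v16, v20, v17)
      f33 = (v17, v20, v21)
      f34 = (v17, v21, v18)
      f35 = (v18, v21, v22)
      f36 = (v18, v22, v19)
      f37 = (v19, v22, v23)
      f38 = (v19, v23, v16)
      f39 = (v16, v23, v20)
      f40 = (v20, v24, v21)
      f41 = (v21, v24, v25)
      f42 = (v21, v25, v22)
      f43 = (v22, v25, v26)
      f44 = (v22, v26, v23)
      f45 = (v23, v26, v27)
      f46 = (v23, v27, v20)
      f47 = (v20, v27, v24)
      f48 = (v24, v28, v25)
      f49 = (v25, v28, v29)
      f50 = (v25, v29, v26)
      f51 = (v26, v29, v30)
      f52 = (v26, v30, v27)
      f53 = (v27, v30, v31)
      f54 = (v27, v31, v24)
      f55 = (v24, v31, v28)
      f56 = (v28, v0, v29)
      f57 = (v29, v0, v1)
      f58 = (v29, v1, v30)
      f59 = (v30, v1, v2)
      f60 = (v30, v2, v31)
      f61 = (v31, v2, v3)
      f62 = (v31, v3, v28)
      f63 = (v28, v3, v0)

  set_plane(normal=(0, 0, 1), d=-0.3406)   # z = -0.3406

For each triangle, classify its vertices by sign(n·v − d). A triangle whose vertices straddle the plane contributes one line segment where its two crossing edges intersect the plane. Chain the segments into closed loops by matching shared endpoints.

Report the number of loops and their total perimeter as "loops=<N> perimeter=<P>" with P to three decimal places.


loops=2 perimeter=20.941

Straddling triangles (32 of 64):
  (v2,v6,v3) [++-] → (1.2528, 0.356762, -0.3406)–(1.4006, 0, -0.3406)  len=0.3862
  (v3,v6,v7) [-+-] → (1.2528, 0.356762, -0.3406)–(0.990383, 0.990383, -0.3406)  len=0.6858
  (v3,v7,v0) [--+] → (1.75698, 0.633621, -0.3406)–(2.0194, 0, -0.3406)  len=0.6858
  (v0,v7,v4) [+-+] → (1.75698, 0.633621, -0.3406)–(1.42797, 1.42797, -0.3406)  len=0.8598
  (v6,v10,v7) [++-] → (0.633621, 1.13818, -0.3406)–(0.990383, 0.990383, -0.3406)  len=0.3862
  (v7,v10,v11) [-+-] → (0.633621, 1.13818, -0.3406)–(0, 1.4006, -0.3406)  len=0.6858
  (v7,v11,v4) [--+] → (0.794349, 1.69039, -0.3406)–(1.42797, 1.42797, -0.3406)  len=0.6858
  (v4,v11,v8) [+-+] → (0.794349, 1.69039, -0.3406)–(0, 2.0194, -0.3406)  len=0.8598
  (v10,v14,v11) [++-] → (-0.356762, 1.2528, -0.3406)–(0, 1.4006, -0.3406)  len=0.3862
  (v11,v14,v15) [-+-] → (-0.356762, 1.2528, -0.3406)–(-0.990383, 0.990383, -0.3406)  len=0.6858
  (v11,v15,v8) [--+] → (-0.633621, 1.75698, -0.3406)–(0, 2.0194, -0.3406)  len=0.6858
  (v8,v15,v12) [+-+] → (-0.633621, 1.75698, -0.3406)–(-1.42797, 1.42797, -0.3406)  len=0.8598
  (v14,v18,v15) [++-] → (-1.13818, 0.633621, -0.3406)–(-0.990383, 0.990383, -0.3406)  len=0.3862
  (v15,v18,v19) [-+-] → (-1.13818, 0.633621, -0.3406)–(-1.4006, 0, -0.3406)  len=0.6858
  (v15,v19,v12) [--+] → (-1.69039, 0.794349, -0.3406)–(-1.42797, 1.42797, -0.3406)  len=0.6858
  (v12,v19,v16) [+-+] → (-1.69039, 0.794349, -0.3406)–(-2.0194, 0, -0.3406)  len=0.8598
  (v18,v22,v19) [++-] → (-1.2528, -0.356762, -0.3406)–(-1.4006, 0, -0.3406)  len=0.3862
  (v19,v22,v23) [-+-] → (-1.2528, -0.356762, -0.3406)–(-0.990383, -0.990383, -0.3406)  len=0.6858
  (v19,v23,v16) [--+] → (-1.75698, -0.633621, -0.3406)–(-2.0194, 0, -0.3406)  len=0.6858
  (v16,v23,v20) [+-+] → (-1.75698, -0.633621, -0.3406)–(-1.42797, -1.42797, -0.3406)  len=0.8598
  (v22,v26,v23) [++-] → (-0.633621, -1.13818, -0.3406)–(-0.990383, -0.990383, -0.3406)  len=0.3862
  (v23,v26,v27) [-+-] → (-0.633621, -1.13818, -0.3406)–(0, -1.4006, -0.3406)  len=0.6858
  (v23,v27,v20) [--+] → (-0.794349, -1.69039, -0.3406)–(-1.42797, -1.42797, -0.3406)  len=0.6858
  (v20,v27,v24) [+-+] → (-0.794349, -1.69039, -0.3406)–(0, -2.0194, -0.3406)  len=0.8598
  (v26,v30,v27) [++-] → (0.356762, -1.2528, -0.3406)–(0, -1.4006, -0.3406)  len=0.3862
  (v27,v30,v31) [-+-] → (0.356762, -1.2528, -0.3406)–(0.990383, -0.990383, -0.3406)  len=0.6858
  (v27,v31,v24) [--+] → (0.633621, -1.75698, -0.3406)–(0, -2.0194, -0.3406)  len=0.6858
  (v24,v31,v28) [+-+] → (0.633621, -1.75698, -0.3406)–(1.42797, -1.42797, -0.3406)  len=0.8598
  (v30,v2,v31) [++-] → (1.13818, -0.633621, -0.3406)–(0.990383, -0.990383, -0.3406)  len=0.3862
  (v31,v2,v3) [-+-] → (1.13818, -0.633621, -0.3406)–(1.4006, 0, -0.3406)  len=0.6858
  (v31,v3,v28) [--+] → (1.69039, -0.794349, -0.3406)–(1.42797, -1.42797, -0.3406)  len=0.6858
  (v28,v3,v0) [+-+] → (1.69039, -0.794349, -0.3406)–(2.0194, 0, -0.3406)  len=0.8598

Chained into 2 loop(s):
  loop 1: 16 segments, perimeter = 8.5758
  loop 2: 16 segments, perimeter = 12.3648
Total perimeter = 20.941


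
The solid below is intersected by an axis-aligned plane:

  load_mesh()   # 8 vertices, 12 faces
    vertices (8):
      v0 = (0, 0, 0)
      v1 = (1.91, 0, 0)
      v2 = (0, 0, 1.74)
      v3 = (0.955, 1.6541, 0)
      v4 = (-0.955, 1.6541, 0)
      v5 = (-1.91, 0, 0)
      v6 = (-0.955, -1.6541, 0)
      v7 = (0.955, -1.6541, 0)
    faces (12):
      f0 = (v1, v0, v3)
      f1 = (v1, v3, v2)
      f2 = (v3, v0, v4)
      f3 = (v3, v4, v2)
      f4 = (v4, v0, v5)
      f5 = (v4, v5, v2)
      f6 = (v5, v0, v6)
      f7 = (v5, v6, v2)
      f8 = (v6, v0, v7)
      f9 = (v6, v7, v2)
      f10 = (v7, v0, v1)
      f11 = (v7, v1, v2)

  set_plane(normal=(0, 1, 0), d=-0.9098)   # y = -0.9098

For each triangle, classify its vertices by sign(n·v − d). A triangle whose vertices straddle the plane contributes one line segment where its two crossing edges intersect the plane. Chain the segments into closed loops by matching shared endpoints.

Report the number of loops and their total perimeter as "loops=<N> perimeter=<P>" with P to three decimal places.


Straddling triangles (6 of 12):
  (v5,v0,v6) [++-] → (-0.525276, -0.9098, 0)–(-1.38472, -0.9098, 0)  len=0.8594
  (v5,v6,v2) [+-+] → (-1.38472, -0.9098, 0)–(-0.525276, -0.9098, 0.782953)  len=1.1626
  (v6,v0,v7) [-+-] → (-0.525276, -0.9098, 0)–(0.525276, -0.9098, 0)  len=1.0506
  (v6,v7,v2) [--+] → (0.525276, -0.9098, 0.782953)–(-0.525276, -0.9098, 0.782953)  len=1.0506
  (v7,v0,v1) [-++] → (0.525276, -0.9098, 0)–(1.38472, -0.9098, 0)  len=0.8594
  (v7,v1,v2) [-++] → (1.38472, -0.9098, 0)–(0.525276, -0.9098, 0.782953)  len=1.1626

Chained into 1 loop(s):
  loop 1: 6 segments, perimeter = 6.1452
Total perimeter = 6.145

loops=1 perimeter=6.145


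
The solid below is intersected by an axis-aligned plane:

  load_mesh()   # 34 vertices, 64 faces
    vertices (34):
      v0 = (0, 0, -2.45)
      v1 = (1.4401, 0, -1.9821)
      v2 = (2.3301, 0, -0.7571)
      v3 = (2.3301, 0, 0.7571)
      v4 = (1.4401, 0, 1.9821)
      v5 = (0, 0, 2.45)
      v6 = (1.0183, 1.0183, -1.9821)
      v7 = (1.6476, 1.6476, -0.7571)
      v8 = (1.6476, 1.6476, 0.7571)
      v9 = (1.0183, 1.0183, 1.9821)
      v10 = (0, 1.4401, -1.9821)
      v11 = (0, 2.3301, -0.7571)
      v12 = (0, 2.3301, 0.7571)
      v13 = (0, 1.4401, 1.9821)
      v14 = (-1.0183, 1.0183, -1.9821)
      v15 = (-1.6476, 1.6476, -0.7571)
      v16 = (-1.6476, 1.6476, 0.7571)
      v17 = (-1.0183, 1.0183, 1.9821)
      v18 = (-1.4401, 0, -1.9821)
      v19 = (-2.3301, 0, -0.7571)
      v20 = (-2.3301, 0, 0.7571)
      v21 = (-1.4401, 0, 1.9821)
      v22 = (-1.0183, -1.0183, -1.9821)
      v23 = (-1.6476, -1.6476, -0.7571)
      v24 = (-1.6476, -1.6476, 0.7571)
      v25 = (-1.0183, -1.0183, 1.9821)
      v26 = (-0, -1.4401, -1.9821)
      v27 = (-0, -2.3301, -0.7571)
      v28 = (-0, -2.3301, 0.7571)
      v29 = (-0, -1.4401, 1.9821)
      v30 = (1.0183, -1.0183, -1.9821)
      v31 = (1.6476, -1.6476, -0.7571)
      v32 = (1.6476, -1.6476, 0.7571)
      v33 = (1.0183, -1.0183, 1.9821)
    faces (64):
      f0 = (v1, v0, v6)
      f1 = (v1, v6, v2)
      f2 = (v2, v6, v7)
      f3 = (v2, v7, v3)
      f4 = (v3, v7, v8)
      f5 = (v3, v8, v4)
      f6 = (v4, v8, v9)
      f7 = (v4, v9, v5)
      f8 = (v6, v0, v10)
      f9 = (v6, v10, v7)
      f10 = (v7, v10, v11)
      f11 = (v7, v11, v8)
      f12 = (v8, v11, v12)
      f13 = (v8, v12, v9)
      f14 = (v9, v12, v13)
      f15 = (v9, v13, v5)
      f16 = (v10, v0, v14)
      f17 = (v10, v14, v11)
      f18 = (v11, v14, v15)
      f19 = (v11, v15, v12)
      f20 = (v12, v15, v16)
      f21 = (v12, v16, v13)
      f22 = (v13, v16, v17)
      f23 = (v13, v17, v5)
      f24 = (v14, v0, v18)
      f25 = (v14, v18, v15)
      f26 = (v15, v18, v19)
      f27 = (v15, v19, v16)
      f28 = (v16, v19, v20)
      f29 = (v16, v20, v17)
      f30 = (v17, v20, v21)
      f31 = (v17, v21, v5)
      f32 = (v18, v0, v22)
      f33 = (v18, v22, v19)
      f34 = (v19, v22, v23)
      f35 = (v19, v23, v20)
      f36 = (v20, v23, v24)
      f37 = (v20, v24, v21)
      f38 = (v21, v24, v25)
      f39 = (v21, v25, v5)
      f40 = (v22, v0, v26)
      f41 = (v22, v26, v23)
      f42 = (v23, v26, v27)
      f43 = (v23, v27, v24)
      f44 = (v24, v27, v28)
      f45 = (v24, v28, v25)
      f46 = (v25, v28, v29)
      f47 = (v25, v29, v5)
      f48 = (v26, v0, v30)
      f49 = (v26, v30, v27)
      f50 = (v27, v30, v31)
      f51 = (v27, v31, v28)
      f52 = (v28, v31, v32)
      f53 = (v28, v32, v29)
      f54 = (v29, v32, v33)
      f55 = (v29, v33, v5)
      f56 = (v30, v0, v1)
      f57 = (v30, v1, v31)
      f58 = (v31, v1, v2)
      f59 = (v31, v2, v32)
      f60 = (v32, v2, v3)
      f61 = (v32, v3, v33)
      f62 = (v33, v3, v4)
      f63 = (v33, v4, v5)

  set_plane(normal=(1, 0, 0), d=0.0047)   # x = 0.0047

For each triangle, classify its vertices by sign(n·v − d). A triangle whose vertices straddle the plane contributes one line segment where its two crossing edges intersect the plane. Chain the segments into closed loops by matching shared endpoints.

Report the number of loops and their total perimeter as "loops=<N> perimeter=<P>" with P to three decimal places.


Straddling triangles (20 of 64):
  (v1,v0,v6) [+-+] → (0.0047, 0, -2.44847)–(0.0047, 0.0047, -2.44784)  len=0.0047
  (v4,v9,v5) [++-] → (0.0047, 0.0047, 2.44784)–(0.0047, 0, 2.44847)  len=0.0047
  (v6,v0,v10) [+--] → (0.0047, 0.0047, -2.44784)–(0.0047, 1.43815, -1.9821)  len=1.5072
  (v6,v10,v7) [+-+] → (0.0047, 1.43815, -1.9821)–(0.0047, 1.44069, -1.97861)  len=0.0043
  (v7,v10,v11) [+--] → (0.0047, 1.44069, -1.97861)–(0.0047, 2.32815, -0.7571)  len=1.5099
  (v7,v11,v8) [+-+] → (0.0047, 2.32815, -0.7571)–(0.0047, 2.32815, -0.752781)  len=0.0043
  (v8,v11,v12) [+--] → (0.0047, 2.32815, -0.752781)–(0.0047, 2.32815, 0.7571)  len=1.5099
  (v8,v12,v9) [+-+] → (0.0047, 2.32815, 0.7571)–(0.0047, 2.32405, 0.762754)  len=0.0070
  (v9,v12,v13) [+--] → (0.0047, 2.32405, 0.762754)–(0.0047, 1.43815, 1.9821)  len=1.5072
  (v9,v13,v5) [+--] → (0.0047, 1.43815, 1.9821)–(0.0047, 0.0047, 2.44784)  len=1.5072
  (v26,v0,v30) [--+] → (0.0047, -0.0047, -2.44784)–(0.0047, -1.43815, -1.9821)  len=1.5072
  (v26,v30,v27) [-+-] → (0.0047, -1.43815, -1.9821)–(0.0047, -2.32405, -0.762754)  len=1.5072
  (v27,v30,v31) [-++] → (0.0047, -2.32405, -0.762754)–(0.0047, -2.32815, -0.7571)  len=0.0070
  (v27,v31,v28) [-+-] → (0.0047, -2.32815, -0.7571)–(0.0047, -2.32815, 0.752781)  len=1.5099
  (v28,v31,v32) [-++] → (0.0047, -2.32815, 0.752781)–(0.0047, -2.32815, 0.7571)  len=0.0043
  (v28,v32,v29) [-+-] → (0.0047, -2.32815, 0.7571)–(0.0047, -1.44069, 1.97861)  len=1.5099
  (v29,v32,v33) [-++] → (0.0047, -1.44069, 1.97861)–(0.0047, -1.43815, 1.9821)  len=0.0043
  (v29,v33,v5) [-+-] → (0.0047, -1.43815, 1.9821)–(0.0047, -0.0047, 2.44784)  len=1.5072
  (v30,v0,v1) [+-+] → (0.0047, -0.0047, -2.44784)–(0.0047, 0, -2.44847)  len=0.0047
  (v33,v4,v5) [++-] → (0.0047, 0, 2.44847)–(0.0047, -0.0047, 2.44784)  len=0.0047

Chained into 1 loop(s):
  loop 1: 20 segments, perimeter = 15.1329
Total perimeter = 15.133

loops=1 perimeter=15.133


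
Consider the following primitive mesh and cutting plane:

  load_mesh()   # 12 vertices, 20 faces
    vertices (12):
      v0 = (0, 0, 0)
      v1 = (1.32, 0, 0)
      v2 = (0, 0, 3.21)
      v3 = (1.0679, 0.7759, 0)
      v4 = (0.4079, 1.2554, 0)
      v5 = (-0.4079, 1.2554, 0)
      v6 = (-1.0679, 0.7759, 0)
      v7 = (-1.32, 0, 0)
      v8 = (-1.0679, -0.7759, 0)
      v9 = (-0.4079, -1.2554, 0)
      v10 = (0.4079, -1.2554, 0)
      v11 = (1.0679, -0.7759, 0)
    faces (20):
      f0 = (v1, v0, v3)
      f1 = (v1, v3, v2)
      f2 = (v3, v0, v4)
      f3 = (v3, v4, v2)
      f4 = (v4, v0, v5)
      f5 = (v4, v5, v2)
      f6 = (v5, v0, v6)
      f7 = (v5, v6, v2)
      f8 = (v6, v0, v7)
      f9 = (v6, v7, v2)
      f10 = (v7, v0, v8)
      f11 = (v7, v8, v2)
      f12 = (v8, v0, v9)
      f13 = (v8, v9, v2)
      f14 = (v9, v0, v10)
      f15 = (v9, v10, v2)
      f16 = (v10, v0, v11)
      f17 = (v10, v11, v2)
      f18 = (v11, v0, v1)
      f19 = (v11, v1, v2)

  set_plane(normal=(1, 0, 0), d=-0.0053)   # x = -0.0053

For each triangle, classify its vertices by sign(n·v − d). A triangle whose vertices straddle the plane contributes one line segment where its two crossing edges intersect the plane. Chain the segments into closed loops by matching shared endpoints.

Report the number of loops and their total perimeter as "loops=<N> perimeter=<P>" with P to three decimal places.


loops=1 perimeter=9.382

Straddling triangles (12 of 20):
  (v4,v0,v5) [++-] → (-0.0053, 0.0163119, 0)–(-0.0053, 1.2554, 0)  len=1.2391
  (v4,v5,v2) [+-+] → (-0.0053, 1.2554, 0)–(-0.0053, 0.0163119, 3.16829)  len=3.4020
  (v5,v0,v6) [-+-] → (-0.0053, 0.0163119, 0)–(-0.0053, 0.0038508, 0)  len=0.0125
  (v5,v6,v2) [--+] → (-0.0053, 0.0038508, 3.19407)–(-0.0053, 0.0163119, 3.16829)  len=0.0286
  (v6,v0,v7) [-+-] → (-0.0053, 0.0038508, 0)–(-0.0053, 0, 0)  len=0.0039
  (v6,v7,v2) [--+] → (-0.0053, 0, 3.19711)–(-0.0053, 0.0038508, 3.19407)  len=0.0049
  (v7,v0,v8) [-+-] → (-0.0053, 0, 0)–(-0.0053, -0.0038508, 0)  len=0.0039
  (v7,v8,v2) [--+] → (-0.0053, -0.0038508, 3.19407)–(-0.0053, 0, 3.19711)  len=0.0049
  (v8,v0,v9) [-+-] → (-0.0053, -0.0038508, 0)–(-0.0053, -0.0163119, 0)  len=0.0125
  (v8,v9,v2) [--+] → (-0.0053, -0.0163119, 3.16829)–(-0.0053, -0.0038508, 3.19407)  len=0.0286
  (v9,v0,v10) [-++] → (-0.0053, -0.0163119, 0)–(-0.0053, -1.2554, 0)  len=1.2391
  (v9,v10,v2) [-++] → (-0.0053, -1.2554, 0)–(-0.0053, -0.0163119, 3.16829)  len=3.4020

Chained into 1 loop(s):
  loop 1: 12 segments, perimeter = 9.3818
Total perimeter = 9.382


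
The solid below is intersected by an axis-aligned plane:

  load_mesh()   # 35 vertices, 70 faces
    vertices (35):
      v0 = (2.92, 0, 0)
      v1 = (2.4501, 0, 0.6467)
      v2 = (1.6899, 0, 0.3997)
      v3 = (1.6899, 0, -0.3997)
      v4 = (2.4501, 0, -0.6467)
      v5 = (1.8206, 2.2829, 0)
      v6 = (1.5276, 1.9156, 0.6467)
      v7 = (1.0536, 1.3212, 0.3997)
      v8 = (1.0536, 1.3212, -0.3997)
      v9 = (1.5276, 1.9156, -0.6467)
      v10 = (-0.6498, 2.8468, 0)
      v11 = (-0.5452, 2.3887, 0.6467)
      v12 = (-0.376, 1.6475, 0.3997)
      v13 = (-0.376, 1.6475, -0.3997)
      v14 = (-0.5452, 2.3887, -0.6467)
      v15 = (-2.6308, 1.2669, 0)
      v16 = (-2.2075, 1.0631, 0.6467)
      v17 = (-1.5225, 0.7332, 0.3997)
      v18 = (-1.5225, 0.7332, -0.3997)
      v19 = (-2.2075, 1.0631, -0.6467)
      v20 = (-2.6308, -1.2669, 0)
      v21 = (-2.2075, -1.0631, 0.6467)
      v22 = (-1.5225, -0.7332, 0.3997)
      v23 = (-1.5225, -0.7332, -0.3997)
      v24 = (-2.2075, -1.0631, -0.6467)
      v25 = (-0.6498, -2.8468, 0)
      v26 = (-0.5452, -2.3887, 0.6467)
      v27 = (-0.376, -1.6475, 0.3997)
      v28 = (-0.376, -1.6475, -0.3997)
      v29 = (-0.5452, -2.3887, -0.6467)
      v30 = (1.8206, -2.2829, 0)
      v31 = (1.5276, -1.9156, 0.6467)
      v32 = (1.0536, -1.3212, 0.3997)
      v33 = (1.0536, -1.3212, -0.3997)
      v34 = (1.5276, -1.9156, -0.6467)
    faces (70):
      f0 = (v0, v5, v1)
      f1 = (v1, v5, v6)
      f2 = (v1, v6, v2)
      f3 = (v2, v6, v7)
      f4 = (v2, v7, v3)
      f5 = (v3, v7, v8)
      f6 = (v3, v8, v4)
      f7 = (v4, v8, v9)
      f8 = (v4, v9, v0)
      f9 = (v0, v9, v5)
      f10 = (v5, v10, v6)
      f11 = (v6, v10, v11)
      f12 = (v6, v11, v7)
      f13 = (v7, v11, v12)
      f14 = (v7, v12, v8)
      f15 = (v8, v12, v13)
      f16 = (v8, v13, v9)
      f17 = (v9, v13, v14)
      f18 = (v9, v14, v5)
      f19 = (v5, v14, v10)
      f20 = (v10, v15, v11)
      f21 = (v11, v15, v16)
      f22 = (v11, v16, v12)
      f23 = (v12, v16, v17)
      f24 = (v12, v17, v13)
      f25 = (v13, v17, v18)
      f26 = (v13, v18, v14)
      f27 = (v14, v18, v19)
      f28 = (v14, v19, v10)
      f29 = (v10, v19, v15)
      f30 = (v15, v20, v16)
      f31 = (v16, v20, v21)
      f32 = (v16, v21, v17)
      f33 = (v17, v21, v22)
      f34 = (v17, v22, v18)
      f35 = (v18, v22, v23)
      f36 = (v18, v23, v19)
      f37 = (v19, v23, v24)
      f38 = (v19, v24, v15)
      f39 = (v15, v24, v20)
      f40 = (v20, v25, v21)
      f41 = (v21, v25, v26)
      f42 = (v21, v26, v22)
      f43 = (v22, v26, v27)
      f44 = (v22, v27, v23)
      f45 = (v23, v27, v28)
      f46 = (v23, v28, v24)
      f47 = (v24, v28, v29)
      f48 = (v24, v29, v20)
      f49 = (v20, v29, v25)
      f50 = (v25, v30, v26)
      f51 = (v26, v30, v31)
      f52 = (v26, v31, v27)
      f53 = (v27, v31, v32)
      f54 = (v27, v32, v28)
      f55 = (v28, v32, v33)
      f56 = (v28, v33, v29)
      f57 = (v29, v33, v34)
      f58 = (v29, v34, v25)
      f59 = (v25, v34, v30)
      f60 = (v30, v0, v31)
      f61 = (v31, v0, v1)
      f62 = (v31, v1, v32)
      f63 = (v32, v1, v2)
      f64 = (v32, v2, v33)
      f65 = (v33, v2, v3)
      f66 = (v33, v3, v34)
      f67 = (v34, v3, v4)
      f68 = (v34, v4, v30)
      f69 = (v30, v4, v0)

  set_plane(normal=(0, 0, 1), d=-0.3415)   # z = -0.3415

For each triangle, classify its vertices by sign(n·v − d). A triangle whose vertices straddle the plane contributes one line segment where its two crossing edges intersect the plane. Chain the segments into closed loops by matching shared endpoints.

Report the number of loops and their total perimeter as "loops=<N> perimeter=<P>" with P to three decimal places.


loops=2 perimeter=26.495

Straddling triangles (28 of 70):
  (v2,v7,v3) [++-] → (1.64357, 0.0961894, -0.3415)–(1.6899, 0, -0.3415)  len=0.1068
  (v3,v7,v8) [-+-] → (1.64357, 0.0961894, -0.3415)–(1.0536, 1.3212, -0.3415)  len=1.3597
  (v4,v9,v0) [--+] → (2.18472, 1.01156, -0.3415)–(2.67186, 0, -0.3415)  len=1.1227
  (v0,v9,v5) [+-+] → (2.18472, 1.01156, -0.3415)–(1.66588, 2.08894, -0.3415)  len=1.1958
  (v7,v12,v8) [++-] → (0.949519, 1.34496, -0.3415)–(1.0536, 1.3212, -0.3415)  len=0.1068
  (v8,v12,v13) [-+-] → (0.949519, 1.34496, -0.3415)–(-0.376, 1.6475, -0.3415)  len=1.3596
  (v9,v14,v5) [--+] → (0.571302, 2.33877, -0.3415)–(1.66588, 2.08894, -0.3415)  len=1.1227
  (v5,v14,v10) [+-+] → (0.571302, 2.33877, -0.3415)–(-0.594564, 2.60489, -0.3415)  len=1.1959
  (v12,v17,v13) [++-] → (-0.45947, 1.58093, -0.3415)–(-0.376, 1.6475, -0.3415)  len=0.1068
  (v13,v17,v18) [-+-] → (-0.45947, 1.58093, -0.3415)–(-1.5225, 0.7332, -0.3415)  len=1.3597
  (v14,v19,v10) [--+] → (-1.47237, 1.90489, -0.3415)–(-0.594564, 2.60489, -0.3415)  len=1.1227
  (v10,v19,v15) [+-+] → (-1.47237, 1.90489, -0.3415)–(-2.40727, 1.15928, -0.3415)  len=1.1958
  (v17,v22,v18) [++-] → (-1.5225, 0.626439, -0.3415)–(-1.5225, 0.7332, -0.3415)  len=0.1068
  (v18,v22,v23) [-+-] → (-1.5225, 0.626439, -0.3415)–(-1.5225, -0.7332, -0.3415)  len=1.3596
  (v19,v24,v15) [--+] → (-2.40727, 0.0365072, -0.3415)–(-2.40727, 1.15928, -0.3415)  len=1.1228
  (v15,v24,v20) [+-+] → (-2.40727, 0.0365072, -0.3415)–(-2.40727, -1.15928, -0.3415)  len=1.1958
  (v22,v27,v23) [++-] → (-1.43903, -0.799765, -0.3415)–(-1.5225, -0.7332, -0.3415)  len=0.1068
  (v23,v27,v28) [-+-] → (-1.43903, -0.799765, -0.3415)–(-0.376, -1.6475, -0.3415)  len=1.3597
  (v24,v29,v20) [--+] → (-1.52947, -1.85928, -0.3415)–(-2.40727, -1.15928, -0.3415)  len=1.1227
  (v20,v29,v25) [+-+] → (-1.52947, -1.85928, -0.3415)–(-0.594564, -2.60489, -0.3415)  len=1.1958
  (v27,v32,v28) [++-] → (-0.271919, -1.62374, -0.3415)–(-0.376, -1.6475, -0.3415)  len=0.1068
  (v28,v32,v33) [-+-] → (-0.271919, -1.62374, -0.3415)–(1.0536, -1.3212, -0.3415)  len=1.3596
  (v29,v34,v25) [--+] → (0.50001, -2.35507, -0.3415)–(-0.594564, -2.60489, -0.3415)  len=1.1227
  (v25,v34,v30) [+-+] → (0.50001, -2.35507, -0.3415)–(1.66588, -2.08894, -0.3415)  len=1.1959
  (v32,v2,v33) [++-] → (1.09993, -1.22501, -0.3415)–(1.0536, -1.3212, -0.3415)  len=0.1068
  (v33,v2,v3) [-+-] → (1.09993, -1.22501, -0.3415)–(1.6899, 0, -0.3415)  len=1.3597
  (v34,v4,v30) [--+] → (2.15302, -1.07738, -0.3415)–(1.66588, -2.08894, -0.3415)  len=1.1227
  (v30,v4,v0) [+-+] → (2.15302, -1.07738, -0.3415)–(2.67186, 0, -0.3415)  len=1.1958

Chained into 2 loop(s):
  loop 1: 14 segments, perimeter = 10.2649
  loop 2: 14 segments, perimeter = 16.2299
Total perimeter = 26.495


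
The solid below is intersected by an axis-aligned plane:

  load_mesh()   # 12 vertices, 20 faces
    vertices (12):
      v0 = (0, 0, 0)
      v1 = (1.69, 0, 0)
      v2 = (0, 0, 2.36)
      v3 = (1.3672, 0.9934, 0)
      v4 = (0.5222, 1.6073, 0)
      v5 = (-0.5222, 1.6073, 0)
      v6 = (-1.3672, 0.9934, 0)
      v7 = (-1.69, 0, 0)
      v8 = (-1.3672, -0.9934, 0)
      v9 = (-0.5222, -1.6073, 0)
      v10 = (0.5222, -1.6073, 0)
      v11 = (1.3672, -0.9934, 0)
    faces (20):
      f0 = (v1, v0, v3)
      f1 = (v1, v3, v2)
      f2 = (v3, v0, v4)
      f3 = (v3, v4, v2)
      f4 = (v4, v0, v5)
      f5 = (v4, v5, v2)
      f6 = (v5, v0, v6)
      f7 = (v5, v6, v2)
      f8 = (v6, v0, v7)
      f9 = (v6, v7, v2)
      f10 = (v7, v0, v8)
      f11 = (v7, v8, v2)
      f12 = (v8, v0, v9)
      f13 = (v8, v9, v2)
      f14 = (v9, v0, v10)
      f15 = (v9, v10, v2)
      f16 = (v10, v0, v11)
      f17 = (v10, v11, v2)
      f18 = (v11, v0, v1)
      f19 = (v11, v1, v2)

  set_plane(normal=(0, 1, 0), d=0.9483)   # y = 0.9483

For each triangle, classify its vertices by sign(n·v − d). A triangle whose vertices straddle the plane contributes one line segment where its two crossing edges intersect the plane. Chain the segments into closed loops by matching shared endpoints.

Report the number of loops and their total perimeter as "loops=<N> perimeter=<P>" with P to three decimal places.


loops=1 perimeter=6.277

Straddling triangles (10 of 20):
  (v1,v0,v3) [--+] → (1.30513, 0.9483, 0)–(1.38186, 0.9483, 0)  len=0.0767
  (v1,v3,v2) [-+-] → (1.38186, 0.9483, 0)–(1.30513, 0.9483, 0.107143)  len=0.1318
  (v3,v0,v4) [+-+] → (1.30513, 0.9483, 0)–(0.308096, 0.9483, 0)  len=0.9970
  (v3,v4,v2) [++-] → (0.308096, 0.9483, 0.96761)–(1.30513, 0.9483, 0.107143)  len=1.3170
  (v4,v0,v5) [+-+] → (0.308096, 0.9483, 0)–(-0.308096, 0.9483, 0)  len=0.6162
  (v4,v5,v2) [++-] → (-0.308096, 0.9483, 0.96761)–(0.308096, 0.9483, 0.96761)  len=0.6162
  (v5,v0,v6) [+-+] → (-0.308096, 0.9483, 0)–(-1.30513, 0.9483, 0)  len=0.9970
  (v5,v6,v2) [++-] → (-1.30513, 0.9483, 0.107143)–(-0.308096, 0.9483, 0.96761)  len=1.3170
  (v6,v0,v7) [+--] → (-1.30513, 0.9483, 0)–(-1.38186, 0.9483, 0)  len=0.0767
  (v6,v7,v2) [+--] → (-1.38186, 0.9483, 0)–(-1.30513, 0.9483, 0.107143)  len=0.1318

Chained into 1 loop(s):
  loop 1: 10 segments, perimeter = 6.2775
Total perimeter = 6.277


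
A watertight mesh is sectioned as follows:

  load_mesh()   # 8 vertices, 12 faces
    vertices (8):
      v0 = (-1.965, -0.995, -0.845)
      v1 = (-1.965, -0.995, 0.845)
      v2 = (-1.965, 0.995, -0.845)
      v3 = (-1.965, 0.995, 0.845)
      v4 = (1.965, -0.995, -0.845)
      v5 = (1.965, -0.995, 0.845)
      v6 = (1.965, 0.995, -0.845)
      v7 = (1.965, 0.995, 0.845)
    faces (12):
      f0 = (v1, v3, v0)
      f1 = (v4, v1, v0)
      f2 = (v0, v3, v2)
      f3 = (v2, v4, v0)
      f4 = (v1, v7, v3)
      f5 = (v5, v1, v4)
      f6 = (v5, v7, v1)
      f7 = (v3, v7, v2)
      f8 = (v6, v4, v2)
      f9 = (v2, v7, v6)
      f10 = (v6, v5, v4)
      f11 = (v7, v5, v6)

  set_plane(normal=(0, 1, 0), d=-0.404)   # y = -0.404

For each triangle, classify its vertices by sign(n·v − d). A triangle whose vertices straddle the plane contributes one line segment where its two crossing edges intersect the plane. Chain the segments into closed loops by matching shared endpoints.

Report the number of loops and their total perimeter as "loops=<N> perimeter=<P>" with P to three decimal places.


Straddling triangles (8 of 12):
  (v1,v3,v0) [-+-] → (-1.965, -0.404, 0.845)–(-1.965, -0.404, -0.343095)  len=1.1881
  (v0,v3,v2) [-++] → (-1.965, -0.404, -0.343095)–(-1.965, -0.404, -0.845)  len=0.5019
  (v2,v4,v0) [+--] → (0.797849, -0.404, -0.845)–(-1.965, -0.404, -0.845)  len=2.7628
  (v1,v7,v3) [-++] → (-0.797849, -0.404, 0.845)–(-1.965, -0.404, 0.845)  len=1.1672
  (v5,v7,v1) [-+-] → (1.965, -0.404, 0.845)–(-0.797849, -0.404, 0.845)  len=2.7628
  (v6,v4,v2) [+-+] → (1.965, -0.404, -0.845)–(0.797849, -0.404, -0.845)  len=1.1672
  (v6,v5,v4) [+--] → (1.965, -0.404, 0.343095)–(1.965, -0.404, -0.845)  len=1.1881
  (v7,v5,v6) [+-+] → (1.965, -0.404, 0.845)–(1.965, -0.404, 0.343095)  len=0.5019

Chained into 1 loop(s):
  loop 1: 8 segments, perimeter = 11.2400
Total perimeter = 11.240

loops=1 perimeter=11.240


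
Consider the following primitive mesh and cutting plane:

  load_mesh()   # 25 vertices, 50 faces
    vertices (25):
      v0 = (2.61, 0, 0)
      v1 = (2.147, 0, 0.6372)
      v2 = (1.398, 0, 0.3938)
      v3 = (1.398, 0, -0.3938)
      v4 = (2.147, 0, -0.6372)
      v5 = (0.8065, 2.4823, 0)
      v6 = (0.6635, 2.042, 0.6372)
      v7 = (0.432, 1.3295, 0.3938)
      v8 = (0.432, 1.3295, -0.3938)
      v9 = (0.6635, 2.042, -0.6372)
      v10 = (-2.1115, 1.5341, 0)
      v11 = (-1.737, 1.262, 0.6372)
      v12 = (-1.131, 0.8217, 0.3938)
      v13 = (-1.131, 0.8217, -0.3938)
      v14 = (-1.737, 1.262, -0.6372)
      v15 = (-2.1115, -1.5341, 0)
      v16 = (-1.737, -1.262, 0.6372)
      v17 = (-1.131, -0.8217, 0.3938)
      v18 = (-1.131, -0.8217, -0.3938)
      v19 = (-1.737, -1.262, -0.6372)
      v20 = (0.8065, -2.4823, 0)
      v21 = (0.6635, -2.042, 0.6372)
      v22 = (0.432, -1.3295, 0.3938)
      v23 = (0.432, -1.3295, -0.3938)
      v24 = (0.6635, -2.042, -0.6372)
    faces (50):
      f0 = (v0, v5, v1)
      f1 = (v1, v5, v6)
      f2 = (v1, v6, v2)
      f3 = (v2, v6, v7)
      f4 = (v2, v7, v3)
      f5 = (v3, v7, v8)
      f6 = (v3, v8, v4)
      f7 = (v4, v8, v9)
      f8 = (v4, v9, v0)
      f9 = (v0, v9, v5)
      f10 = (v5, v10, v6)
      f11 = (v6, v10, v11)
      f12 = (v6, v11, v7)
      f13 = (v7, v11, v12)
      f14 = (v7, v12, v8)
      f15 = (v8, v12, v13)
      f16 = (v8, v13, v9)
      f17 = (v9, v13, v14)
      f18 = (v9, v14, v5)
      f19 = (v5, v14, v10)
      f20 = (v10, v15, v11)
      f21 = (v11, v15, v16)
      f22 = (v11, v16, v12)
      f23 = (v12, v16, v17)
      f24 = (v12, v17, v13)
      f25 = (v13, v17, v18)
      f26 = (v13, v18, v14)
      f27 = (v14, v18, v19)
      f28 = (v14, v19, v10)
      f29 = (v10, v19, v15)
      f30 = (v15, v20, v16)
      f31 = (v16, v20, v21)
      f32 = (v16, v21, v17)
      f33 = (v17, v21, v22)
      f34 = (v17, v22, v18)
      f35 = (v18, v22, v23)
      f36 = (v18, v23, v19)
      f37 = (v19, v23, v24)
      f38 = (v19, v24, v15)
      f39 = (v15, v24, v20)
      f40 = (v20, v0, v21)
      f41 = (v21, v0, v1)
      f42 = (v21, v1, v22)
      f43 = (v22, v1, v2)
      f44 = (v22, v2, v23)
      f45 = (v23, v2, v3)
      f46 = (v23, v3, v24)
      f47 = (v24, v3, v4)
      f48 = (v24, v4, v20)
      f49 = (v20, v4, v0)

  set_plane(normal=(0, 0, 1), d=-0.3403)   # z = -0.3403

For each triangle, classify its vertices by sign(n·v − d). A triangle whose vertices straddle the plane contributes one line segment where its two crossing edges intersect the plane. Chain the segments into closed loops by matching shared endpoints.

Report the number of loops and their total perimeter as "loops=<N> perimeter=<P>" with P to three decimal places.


loops=2 perimeter=22.105

Straddling triangles (20 of 50):
  (v2,v7,v3) [++-] → (1.33238, 0.0903101, -0.3403)–(1.398, 0, -0.3403)  len=0.1116
  (v3,v7,v8) [-+-] → (1.33238, 0.0903101, -0.3403)–(0.432, 1.3295, -0.3403)  len=1.5318
  (v4,v9,v0) [--+] → (1.57046, 1.09054, -0.3403)–(2.36273, 0, -0.3403)  len=1.3480
  (v0,v9,v5) [+-+] → (1.57046, 1.09054, -0.3403)–(0.73013, 2.24716, -0.3403)  len=1.4297
  (v7,v12,v8) [++-] → (0.325829, 1.29501, -0.3403)–(0.432, 1.3295, -0.3403)  len=0.1116
  (v8,v12,v13) [-+-] → (0.325829, 1.29501, -0.3403)–(-1.131, 0.8217, -0.3403)  len=1.5318
  (v9,v14,v5) [--+] → (-0.55187, 1.83059, -0.3403)–(0.73013, 2.24716, -0.3403)  len=1.3480
  (v5,v14,v10) [+-+] → (-0.55187, 1.83059, -0.3403)–(-1.9115, 1.38878, -0.3403)  len=1.4296
  (v12,v17,v13) [++-] → (-1.131, 0.710067, -0.3403)–(-1.131, 0.8217, -0.3403)  len=0.1116
  (v13,v17,v18) [-+-] → (-1.131, 0.710067, -0.3403)–(-1.131, -0.8217, -0.3403)  len=1.5318
  (v14,v19,v10) [--+] → (-1.9115, 0.0408281, -0.3403)–(-1.9115, 1.38878, -0.3403)  len=1.3480
  (v10,v19,v15) [+-+] → (-1.9115, 0.0408281, -0.3403)–(-1.9115, -1.38878, -0.3403)  len=1.4296
  (v17,v22,v18) [++-] → (-1.02483, -0.856194, -0.3403)–(-1.131, -0.8217, -0.3403)  len=0.1116
  (v18,v22,v23) [-+-] → (-1.02483, -0.856194, -0.3403)–(0.432, -1.3295, -0.3403)  len=1.5318
  (v19,v24,v15) [--+] → (-0.629497, -1.80535, -0.3403)–(-1.9115, -1.38878, -0.3403)  len=1.3480
  (v15,v24,v20) [+-+] → (-0.629497, -1.80535, -0.3403)–(0.73013, -2.24716, -0.3403)  len=1.4296
  (v22,v2,v23) [++-] → (0.497618, -1.23919, -0.3403)–(0.432, -1.3295, -0.3403)  len=0.1116
  (v23,v2,v3) [-+-] → (0.497618, -1.23919, -0.3403)–(1.398, 0, -0.3403)  len=1.5318
  (v24,v4,v20) [--+] → (1.5224, -1.15661, -0.3403)–(0.73013, -2.24716, -0.3403)  len=1.3480
  (v20,v4,v0) [+-+] → (1.5224, -1.15661, -0.3403)–(2.36273, 0, -0.3403)  len=1.4297

Chained into 2 loop(s):
  loop 1: 10 segments, perimeter = 8.2170
  loop 2: 10 segments, perimeter = 13.8880
Total perimeter = 22.105
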